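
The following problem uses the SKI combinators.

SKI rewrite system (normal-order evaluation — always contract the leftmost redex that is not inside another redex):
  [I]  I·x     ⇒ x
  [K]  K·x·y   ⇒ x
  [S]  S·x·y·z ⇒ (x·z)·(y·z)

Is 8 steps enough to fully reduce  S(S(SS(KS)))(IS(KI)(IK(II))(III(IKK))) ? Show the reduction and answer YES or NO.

  start: S(S(SS(KS)))(IS(KI)(IK(II))(III(IKK)))
  [1] S(S(SS(KS)))(S(KI)(IK(II))(III(IKK)))
  [2] S(S(SS(KS)))(KI(III(IKK))(IK(II)(III(IKK))))
  [3] S(S(SS(KS)))(I(IK(II)(III(IKK))))
  [4] S(S(SS(KS)))(IK(II)(III(IKK)))
  [5] S(S(SS(KS)))(K(II)(III(IKK)))
  [6] S(S(SS(KS)))(II)
  [7] S(S(SS(KS)))I

Answer: YES — reaches normal form S(S(SS(KS)))I in 7 ≤ 8 steps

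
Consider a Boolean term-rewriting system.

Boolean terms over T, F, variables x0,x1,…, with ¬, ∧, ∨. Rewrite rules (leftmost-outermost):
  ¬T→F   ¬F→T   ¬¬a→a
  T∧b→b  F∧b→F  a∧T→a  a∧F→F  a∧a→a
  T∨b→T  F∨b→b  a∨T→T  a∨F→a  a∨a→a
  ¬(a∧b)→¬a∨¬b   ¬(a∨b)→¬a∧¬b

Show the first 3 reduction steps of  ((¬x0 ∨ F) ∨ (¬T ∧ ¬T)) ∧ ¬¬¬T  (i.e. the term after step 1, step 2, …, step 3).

  start: ((¬x0 ∨ F) ∨ (¬T ∧ ¬T)) ∧ ¬¬¬T
  [1] (¬x0 ∨ (¬T ∧ ¬T)) ∧ ¬¬¬T
  [2] (¬x0 ∨ ¬T) ∧ ¬¬¬T
  [3] (¬x0 ∨ F) ∧ ¬¬¬T

Answer: after 3 steps: (¬x0 ∨ F) ∧ ¬¬¬T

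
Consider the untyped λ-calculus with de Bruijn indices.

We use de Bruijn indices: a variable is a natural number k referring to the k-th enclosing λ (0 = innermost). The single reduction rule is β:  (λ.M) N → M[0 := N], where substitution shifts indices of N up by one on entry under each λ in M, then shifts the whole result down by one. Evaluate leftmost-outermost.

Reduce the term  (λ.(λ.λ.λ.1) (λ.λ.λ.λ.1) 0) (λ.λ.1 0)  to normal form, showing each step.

Answer: normal form = λ.λ.λ.1 0  (in 3 steps)

Working:
  start: (λ.(λ.λ.λ.1) (λ.λ.λ.λ.1) 0) (λ.λ.1 0)
  step 1: (λ.λ.λ.1) (λ.λ.λ.λ.1) (λ.λ.1 0)
  step 2: (λ.λ.1) (λ.λ.1 0)
  step 3: λ.λ.λ.1 0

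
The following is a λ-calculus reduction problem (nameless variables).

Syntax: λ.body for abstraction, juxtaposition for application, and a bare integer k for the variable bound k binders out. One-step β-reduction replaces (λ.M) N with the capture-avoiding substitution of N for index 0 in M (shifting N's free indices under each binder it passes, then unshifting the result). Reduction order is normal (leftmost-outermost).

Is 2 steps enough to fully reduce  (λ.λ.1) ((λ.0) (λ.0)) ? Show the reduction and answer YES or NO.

Answer: YES — reaches normal form λ.λ.0 in 2 ≤ 2 steps

Derivation:
  start: (λ.λ.1) ((λ.0) (λ.0))
  step 1: λ.(λ.0) (λ.0)
  step 2: λ.λ.0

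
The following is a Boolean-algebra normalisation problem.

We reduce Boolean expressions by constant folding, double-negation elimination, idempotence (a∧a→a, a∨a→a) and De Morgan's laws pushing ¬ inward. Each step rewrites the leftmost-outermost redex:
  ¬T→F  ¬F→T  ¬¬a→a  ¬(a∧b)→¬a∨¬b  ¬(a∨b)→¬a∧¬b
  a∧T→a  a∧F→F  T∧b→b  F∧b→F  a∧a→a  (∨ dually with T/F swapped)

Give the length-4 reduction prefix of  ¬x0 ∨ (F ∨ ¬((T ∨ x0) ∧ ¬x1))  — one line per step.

Answer: after 4 steps: ¬x0 ∨ ((F ∧ ¬x0) ∨ ¬¬x1)

Derivation:
  start: ¬x0 ∨ (F ∨ ¬((T ∨ x0) ∧ ¬x1))
  step 1: ¬x0 ∨ ¬((T ∨ x0) ∧ ¬x1)
  step 2: ¬x0 ∨ (¬(T ∨ x0) ∨ ¬¬x1)
  step 3: ¬x0 ∨ ((¬T ∧ ¬x0) ∨ ¬¬x1)
  step 4: ¬x0 ∨ ((F ∧ ¬x0) ∨ ¬¬x1)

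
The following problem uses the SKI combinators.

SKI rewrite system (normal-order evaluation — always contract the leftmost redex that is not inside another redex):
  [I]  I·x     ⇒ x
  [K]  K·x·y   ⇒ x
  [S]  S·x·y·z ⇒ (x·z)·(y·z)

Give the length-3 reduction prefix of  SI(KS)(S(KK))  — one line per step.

Answer: after 3 steps: S(KK)S

Reduction:
  start: SI(KS)(S(KK))
  →1  I(S(KK))(KS(S(KK)))
  →2  S(KK)(KS(S(KK)))
  →3  S(KK)S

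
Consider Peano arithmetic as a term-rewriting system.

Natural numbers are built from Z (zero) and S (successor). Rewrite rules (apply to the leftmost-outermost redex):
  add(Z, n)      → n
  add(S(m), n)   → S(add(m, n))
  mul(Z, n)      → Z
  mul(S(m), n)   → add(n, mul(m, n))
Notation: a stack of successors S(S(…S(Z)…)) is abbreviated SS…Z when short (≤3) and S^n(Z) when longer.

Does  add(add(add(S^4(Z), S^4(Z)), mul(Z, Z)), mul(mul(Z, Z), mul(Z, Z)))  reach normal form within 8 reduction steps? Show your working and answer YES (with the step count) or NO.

  start: add(add(add(S^4(Z), S^4(Z)), mul(Z, Z)), mul(mul(Z, Z), mul(Z, Z)))
  →1  add(add(S(add(SSSZ, S^4(Z))), mul(Z, Z)), mul(mul(Z, Z), mul(Z, Z)))
  →2  add(S(add(add(SSSZ, S^4(Z)), mul(Z, Z))), mul(mul(Z, Z), mul(Z, Z)))
  →3  S(add(add(add(SSSZ, S^4(Z)), mul(Z, Z)), mul(mul(Z, Z), mul(Z, Z))))
  →4  S(add(add(S(add(SSZ, S^4(Z))), mul(Z, Z)), mul(mul(Z, Z), mul(Z, Z))))
  →5  S(add(S(add(add(SSZ, S^4(Z)), mul(Z, Z))), mul(mul(Z, Z), mul(Z, Z))))
  →6  S(S(add(add(add(SSZ, S^4(Z)), mul(Z, Z)), mul(mul(Z, Z), mul(Z, Z)))))
  →7  S(S(add(add(S(add(SZ, S^4(Z))), mul(Z, Z)), mul(mul(Z, Z), mul(Z, Z)))))
  →8  S(S(add(S(add(add(SZ, S^4(Z)), mul(Z, Z))), mul(mul(Z, Z), mul(Z, Z)))))

Answer: NO — after 8 steps the term is S(S(add(S(add(add(SZ, S^4(Z)), mul(Z, Z))), mul(mul(Z, Z), mul(Z, Z))))), not yet normal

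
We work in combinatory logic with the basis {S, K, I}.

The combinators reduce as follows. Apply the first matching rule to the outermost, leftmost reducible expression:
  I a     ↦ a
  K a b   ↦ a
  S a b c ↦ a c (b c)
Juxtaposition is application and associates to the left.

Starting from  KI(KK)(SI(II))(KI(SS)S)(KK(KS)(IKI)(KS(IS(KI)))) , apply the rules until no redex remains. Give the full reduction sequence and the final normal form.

Answer: normal form = SS(KI)  (in 13 steps)

Working:
  start: KI(KK)(SI(II))(KI(SS)S)(KK(KS)(IKI)(KS(IS(KI))))
  [1] I(SI(II))(KI(SS)S)(KK(KS)(IKI)(KS(IS(KI))))
  [2] SI(II)(KI(SS)S)(KK(KS)(IKI)(KS(IS(KI))))
  [3] I(KI(SS)S)(II(KI(SS)S))(KK(KS)(IKI)(KS(IS(KI))))
  [4] KI(SS)S(II(KI(SS)S))(KK(KS)(IKI)(KS(IS(KI))))
  [5] IS(II(KI(SS)S))(KK(KS)(IKI)(KS(IS(KI))))
  [6] S(II(KI(SS)S))(KK(KS)(IKI)(KS(IS(KI))))
  [7] S(I(KI(SS)S))(KK(KS)(IKI)(KS(IS(KI))))
  [8] S(KI(SS)S)(KK(KS)(IKI)(KS(IS(KI))))
  [9] S(IS)(KK(KS)(IKI)(KS(IS(KI))))
  [10] SS(KK(KS)(IKI)(KS(IS(KI))))
  [11] SS(K(IKI)(KS(IS(KI))))
  [12] SS(IKI)
  [13] SS(KI)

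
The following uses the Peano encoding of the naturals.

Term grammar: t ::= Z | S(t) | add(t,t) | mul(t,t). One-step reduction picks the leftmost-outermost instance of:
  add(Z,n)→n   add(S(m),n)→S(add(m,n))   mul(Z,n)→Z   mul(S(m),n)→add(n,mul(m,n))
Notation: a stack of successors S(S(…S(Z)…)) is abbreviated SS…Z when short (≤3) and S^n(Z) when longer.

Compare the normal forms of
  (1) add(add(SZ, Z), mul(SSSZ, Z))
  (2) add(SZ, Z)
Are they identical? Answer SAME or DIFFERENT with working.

Term A:
  start: add(add(SZ, Z), mul(SSSZ, Z))
  →1  add(S(add(Z, Z)), mul(SSSZ, Z))
  →2  S(add(add(Z, Z), mul(SSSZ, Z)))
  →3  S(add(Z, mul(SSSZ, Z)))
  →4  S(mul(SSSZ, Z))
  →5  S(add(Z, mul(SSZ, Z)))
  →6  S(mul(SSZ, Z))
  →7  S(add(Z, mul(SZ, Z)))
  →8  S(mul(SZ, Z))
  →9  S(add(Z, mul(Z, Z)))
  →10  S(mul(Z, Z))
  →11  SZ

Term B:
  start: add(SZ, Z)
  →1  S(add(Z, Z))
  →2  SZ

Answer: SAME — A ⇓ SZ, B ⇓ SZ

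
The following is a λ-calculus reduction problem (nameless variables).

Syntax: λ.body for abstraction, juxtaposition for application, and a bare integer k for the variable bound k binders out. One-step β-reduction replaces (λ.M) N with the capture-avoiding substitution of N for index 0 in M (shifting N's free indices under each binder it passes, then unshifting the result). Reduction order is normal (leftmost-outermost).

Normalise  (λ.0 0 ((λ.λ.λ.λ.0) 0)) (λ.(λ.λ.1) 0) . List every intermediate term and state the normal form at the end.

  start: (λ.0 0 ((λ.λ.λ.λ.0) 0)) (λ.(λ.λ.1) 0)
  [1] (λ.(λ.λ.1) 0) (λ.(λ.λ.1) 0) ((λ.λ.λ.λ.0) (λ.(λ.λ.1) 0))
  [2] (λ.λ.1) (λ.(λ.λ.1) 0) ((λ.λ.λ.λ.0) (λ.(λ.λ.1) 0))
  [3] (λ.λ.(λ.λ.1) 0) ((λ.λ.λ.λ.0) (λ.(λ.λ.1) 0))
  [4] λ.(λ.λ.1) 0
  [5] λ.λ.1

Answer: normal form = λ.λ.1  (in 5 steps)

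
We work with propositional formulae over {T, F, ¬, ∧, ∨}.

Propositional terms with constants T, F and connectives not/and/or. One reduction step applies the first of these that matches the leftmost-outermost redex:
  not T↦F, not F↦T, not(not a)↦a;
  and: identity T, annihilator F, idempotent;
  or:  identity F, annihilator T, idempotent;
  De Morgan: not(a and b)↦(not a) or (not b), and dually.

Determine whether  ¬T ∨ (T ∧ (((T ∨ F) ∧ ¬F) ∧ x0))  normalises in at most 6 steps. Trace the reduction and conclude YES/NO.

  start: ¬T ∨ (T ∧ (((T ∨ F) ∧ ¬F) ∧ x0))
  [1] F ∨ (T ∧ (((T ∨ F) ∧ ¬F) ∧ x0))
  [2] T ∧ (((T ∨ F) ∧ ¬F) ∧ x0)
  [3] ((T ∨ F) ∧ ¬F) ∧ x0
  [4] (T ∧ ¬F) ∧ x0
  [5] ¬F ∧ x0
  [6] T ∧ x0

Answer: NO — after 6 steps the term is T ∧ x0, not yet normal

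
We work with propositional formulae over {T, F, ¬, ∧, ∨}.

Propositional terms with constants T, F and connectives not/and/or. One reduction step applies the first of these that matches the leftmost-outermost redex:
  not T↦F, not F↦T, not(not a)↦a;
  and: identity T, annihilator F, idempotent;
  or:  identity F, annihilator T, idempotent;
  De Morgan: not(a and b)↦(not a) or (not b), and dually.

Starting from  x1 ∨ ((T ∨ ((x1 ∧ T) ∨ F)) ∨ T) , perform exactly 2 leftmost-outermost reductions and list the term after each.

  start: x1 ∨ ((T ∨ ((x1 ∧ T) ∨ F)) ∨ T)
  step 1: x1 ∨ T
  step 2: T

Answer: after 2 steps: T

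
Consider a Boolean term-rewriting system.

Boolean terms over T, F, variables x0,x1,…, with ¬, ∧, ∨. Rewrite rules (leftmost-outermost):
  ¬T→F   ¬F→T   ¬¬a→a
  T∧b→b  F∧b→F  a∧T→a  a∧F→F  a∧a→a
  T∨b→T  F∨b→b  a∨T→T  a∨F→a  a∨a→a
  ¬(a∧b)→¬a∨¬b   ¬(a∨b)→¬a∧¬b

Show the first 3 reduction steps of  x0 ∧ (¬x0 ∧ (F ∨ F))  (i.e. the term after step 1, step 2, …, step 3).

  start: x0 ∧ (¬x0 ∧ (F ∨ F))
  →1  x0 ∧ (¬x0 ∧ F)
  →2  x0 ∧ F
  →3  F

Answer: after 3 steps: F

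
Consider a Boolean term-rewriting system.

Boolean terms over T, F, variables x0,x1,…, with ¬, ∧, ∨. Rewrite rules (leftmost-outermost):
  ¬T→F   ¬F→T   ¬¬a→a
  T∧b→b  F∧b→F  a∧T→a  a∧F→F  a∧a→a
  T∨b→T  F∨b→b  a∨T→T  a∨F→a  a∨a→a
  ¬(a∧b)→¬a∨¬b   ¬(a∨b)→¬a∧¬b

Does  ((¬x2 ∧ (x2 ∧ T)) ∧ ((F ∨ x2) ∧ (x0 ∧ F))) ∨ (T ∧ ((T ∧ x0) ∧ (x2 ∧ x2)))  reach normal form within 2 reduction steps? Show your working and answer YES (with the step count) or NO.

  start: ((¬x2 ∧ (x2 ∧ T)) ∧ ((F ∨ x2) ∧ (x0 ∧ F))) ∨ (T ∧ ((T ∧ x0) ∧ (x2 ∧ x2)))
  →1  ((¬x2 ∧ x2) ∧ ((F ∨ x2) ∧ (x0 ∧ F))) ∨ (T ∧ ((T ∧ x0) ∧ (x2 ∧ x2)))
  →2  ((¬x2 ∧ x2) ∧ (x2 ∧ (x0 ∧ F))) ∨ (T ∧ ((T ∧ x0) ∧ (x2 ∧ x2)))

Answer: NO — after 2 steps the term is ((¬x2 ∧ x2) ∧ (x2 ∧ (x0 ∧ F))) ∨ (T ∧ ((T ∧ x0) ∧ (x2 ∧ x2))), not yet normal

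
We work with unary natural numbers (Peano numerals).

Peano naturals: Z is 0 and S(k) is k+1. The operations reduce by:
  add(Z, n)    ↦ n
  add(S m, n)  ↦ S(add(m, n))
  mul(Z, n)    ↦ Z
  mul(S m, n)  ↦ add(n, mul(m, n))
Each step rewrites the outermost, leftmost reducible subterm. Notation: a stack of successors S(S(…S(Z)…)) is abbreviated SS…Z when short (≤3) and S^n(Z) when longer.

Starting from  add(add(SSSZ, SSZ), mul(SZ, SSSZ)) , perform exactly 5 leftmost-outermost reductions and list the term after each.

  start: add(add(SSSZ, SSZ), mul(SZ, SSSZ))
  step 1: add(S(add(SSZ, SSZ)), mul(SZ, SSSZ))
  step 2: S(add(add(SSZ, SSZ), mul(SZ, SSSZ)))
  step 3: S(add(S(add(SZ, SSZ)), mul(SZ, SSSZ)))
  step 4: S(S(add(add(SZ, SSZ), mul(SZ, SSSZ))))
  step 5: S(S(add(S(add(Z, SSZ)), mul(SZ, SSSZ))))

Answer: after 5 steps: S(S(add(S(add(Z, SSZ)), mul(SZ, SSSZ))))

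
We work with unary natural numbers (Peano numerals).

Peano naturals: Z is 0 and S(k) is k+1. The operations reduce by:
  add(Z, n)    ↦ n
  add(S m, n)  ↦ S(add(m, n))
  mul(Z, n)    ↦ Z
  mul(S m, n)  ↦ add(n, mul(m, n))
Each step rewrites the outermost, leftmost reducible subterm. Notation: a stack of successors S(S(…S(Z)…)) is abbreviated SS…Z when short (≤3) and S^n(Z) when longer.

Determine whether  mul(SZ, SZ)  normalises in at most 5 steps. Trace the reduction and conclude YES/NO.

Answer: YES — reaches normal form SZ in 4 ≤ 5 steps

Reduction:
  start: mul(SZ, SZ)
  [1] add(SZ, mul(Z, SZ))
  [2] S(add(Z, mul(Z, SZ)))
  [3] S(mul(Z, SZ))
  [4] SZ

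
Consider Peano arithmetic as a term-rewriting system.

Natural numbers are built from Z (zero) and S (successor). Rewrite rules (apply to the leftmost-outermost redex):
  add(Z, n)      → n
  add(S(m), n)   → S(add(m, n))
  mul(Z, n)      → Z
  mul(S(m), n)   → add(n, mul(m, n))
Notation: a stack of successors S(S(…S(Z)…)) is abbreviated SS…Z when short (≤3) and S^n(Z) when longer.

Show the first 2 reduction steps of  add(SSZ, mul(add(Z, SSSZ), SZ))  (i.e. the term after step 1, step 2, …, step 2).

Answer: after 2 steps: S(S(add(Z, mul(add(Z, SSSZ), SZ))))

Reduction:
  start: add(SSZ, mul(add(Z, SSSZ), SZ))
  →1  S(add(SZ, mul(add(Z, SSSZ), SZ)))
  →2  S(S(add(Z, mul(add(Z, SSSZ), SZ))))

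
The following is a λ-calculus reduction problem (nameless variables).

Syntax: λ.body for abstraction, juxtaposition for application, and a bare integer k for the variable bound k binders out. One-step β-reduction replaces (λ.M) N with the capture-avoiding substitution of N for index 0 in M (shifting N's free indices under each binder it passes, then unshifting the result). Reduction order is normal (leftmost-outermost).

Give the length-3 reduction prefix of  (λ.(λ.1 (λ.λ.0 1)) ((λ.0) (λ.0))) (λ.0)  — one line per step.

Answer: after 3 steps: λ.λ.0 1

Derivation:
  start: (λ.(λ.1 (λ.λ.0 1)) ((λ.0) (λ.0))) (λ.0)
  →1  (λ.(λ.0) (λ.λ.0 1)) ((λ.0) (λ.0))
  →2  (λ.0) (λ.λ.0 1)
  →3  λ.λ.0 1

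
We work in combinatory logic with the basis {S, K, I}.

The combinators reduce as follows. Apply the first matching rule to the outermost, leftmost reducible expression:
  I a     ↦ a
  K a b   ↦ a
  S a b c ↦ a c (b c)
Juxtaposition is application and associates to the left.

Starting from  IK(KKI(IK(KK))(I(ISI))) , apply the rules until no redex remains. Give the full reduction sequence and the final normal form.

  start: IK(KKI(IK(KK))(I(ISI)))
  →1  K(KKI(IK(KK))(I(ISI)))
  →2  K(K(IK(KK))(I(ISI)))
  →3  K(IK(KK))
  →4  K(K(KK))

Answer: normal form = K(K(KK))  (in 4 steps)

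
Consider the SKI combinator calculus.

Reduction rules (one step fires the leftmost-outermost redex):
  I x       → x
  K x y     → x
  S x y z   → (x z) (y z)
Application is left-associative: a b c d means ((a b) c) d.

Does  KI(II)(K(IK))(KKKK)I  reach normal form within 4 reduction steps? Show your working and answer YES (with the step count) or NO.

  start: KI(II)(K(IK))(KKKK)I
  [1] I(K(IK))(KKKK)I
  [2] K(IK)(KKKK)I
  [3] IKI
  [4] KI

Answer: YES — reaches normal form KI in 4 ≤ 4 steps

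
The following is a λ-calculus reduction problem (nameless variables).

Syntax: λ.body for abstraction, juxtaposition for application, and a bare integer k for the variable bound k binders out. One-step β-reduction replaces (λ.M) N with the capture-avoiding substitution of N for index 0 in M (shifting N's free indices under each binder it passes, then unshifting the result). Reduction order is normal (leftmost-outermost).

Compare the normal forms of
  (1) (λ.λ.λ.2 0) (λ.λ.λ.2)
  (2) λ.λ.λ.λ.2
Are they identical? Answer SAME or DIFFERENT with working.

Answer: SAME — A ⇓ λ.λ.λ.λ.2, B ⇓ λ.λ.λ.λ.2

Working:
Term A:
  start: (λ.λ.λ.2 0) (λ.λ.λ.2)
  step 1: λ.λ.(λ.λ.λ.2) 0
  step 2: λ.λ.λ.λ.2

Term B:
  start: λ.λ.λ.λ.2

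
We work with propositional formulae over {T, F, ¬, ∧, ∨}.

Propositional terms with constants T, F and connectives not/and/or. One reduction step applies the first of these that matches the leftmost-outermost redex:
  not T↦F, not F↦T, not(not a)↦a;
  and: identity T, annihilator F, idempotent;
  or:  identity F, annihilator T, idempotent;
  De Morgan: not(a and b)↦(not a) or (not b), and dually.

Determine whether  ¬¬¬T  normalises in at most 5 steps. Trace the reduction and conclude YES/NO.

  start: ¬¬¬T
  →1  ¬T
  →2  F

Answer: YES — reaches normal form F in 2 ≤ 5 steps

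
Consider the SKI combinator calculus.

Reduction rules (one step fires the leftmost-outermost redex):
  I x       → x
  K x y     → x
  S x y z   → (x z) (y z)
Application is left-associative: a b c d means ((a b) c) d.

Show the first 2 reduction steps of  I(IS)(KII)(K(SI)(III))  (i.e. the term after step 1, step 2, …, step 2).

  start: I(IS)(KII)(K(SI)(III))
  [1] IS(KII)(K(SI)(III))
  [2] S(KII)(K(SI)(III))

Answer: after 2 steps: S(KII)(K(SI)(III))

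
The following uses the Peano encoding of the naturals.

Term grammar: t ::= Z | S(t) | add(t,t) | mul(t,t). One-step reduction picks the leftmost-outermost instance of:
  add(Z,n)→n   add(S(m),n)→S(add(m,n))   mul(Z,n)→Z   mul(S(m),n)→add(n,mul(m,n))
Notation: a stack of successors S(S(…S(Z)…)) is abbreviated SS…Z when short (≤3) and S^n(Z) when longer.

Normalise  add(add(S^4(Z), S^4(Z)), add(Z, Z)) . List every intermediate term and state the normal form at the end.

Answer: normal form = S^8(Z)  (in 15 steps)

Derivation:
  start: add(add(S^4(Z), S^4(Z)), add(Z, Z))
  step 1: add(S(add(SSSZ, S^4(Z))), add(Z, Z))
  step 2: S(add(add(SSSZ, S^4(Z)), add(Z, Z)))
  step 3: S(add(S(add(SSZ, S^4(Z))), add(Z, Z)))
  step 4: S(S(add(add(SSZ, S^4(Z)), add(Z, Z))))
  step 5: S(S(add(S(add(SZ, S^4(Z))), add(Z, Z))))
  step 6: S(S(S(add(add(SZ, S^4(Z)), add(Z, Z)))))
  step 7: S(S(S(add(S(add(Z, S^4(Z))), add(Z, Z)))))
  step 8: S(S(S(S(add(add(Z, S^4(Z)), add(Z, Z))))))
  step 9: S(S(S(S(add(S^4(Z), add(Z, Z))))))
  step 10: S(S(S(S(S(add(SSSZ, add(Z, Z)))))))
  step 11: S(S(S(S(S(S(add(SSZ, add(Z, Z))))))))
  step 12: S(S(S(S(S(S(S(add(SZ, add(Z, Z)))))))))
  step 13: S(S(S(S(S(S(S(S(add(Z, add(Z, Z))))))))))
  step 14: S(S(S(S(S(S(S(S(add(Z, Z)))))))))
  step 15: S^8(Z)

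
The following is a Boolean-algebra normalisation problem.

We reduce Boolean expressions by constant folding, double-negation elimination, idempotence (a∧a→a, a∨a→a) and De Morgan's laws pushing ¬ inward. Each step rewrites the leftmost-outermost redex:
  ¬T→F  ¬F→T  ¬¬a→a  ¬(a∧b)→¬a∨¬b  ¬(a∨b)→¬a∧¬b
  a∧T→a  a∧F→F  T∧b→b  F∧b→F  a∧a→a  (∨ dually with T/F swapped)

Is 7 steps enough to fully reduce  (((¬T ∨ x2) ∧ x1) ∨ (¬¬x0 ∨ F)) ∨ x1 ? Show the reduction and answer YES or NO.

  start: (((¬T ∨ x2) ∧ x1) ∨ (¬¬x0 ∨ F)) ∨ x1
  [1] (((F ∨ x2) ∧ x1) ∨ (¬¬x0 ∨ F)) ∨ x1
  [2] ((x2 ∧ x1) ∨ (¬¬x0 ∨ F)) ∨ x1
  [3] ((x2 ∧ x1) ∨ ¬¬x0) ∨ x1
  [4] ((x2 ∧ x1) ∨ x0) ∨ x1

Answer: YES — reaches normal form ((x2 ∧ x1) ∨ x0) ∨ x1 in 4 ≤ 7 steps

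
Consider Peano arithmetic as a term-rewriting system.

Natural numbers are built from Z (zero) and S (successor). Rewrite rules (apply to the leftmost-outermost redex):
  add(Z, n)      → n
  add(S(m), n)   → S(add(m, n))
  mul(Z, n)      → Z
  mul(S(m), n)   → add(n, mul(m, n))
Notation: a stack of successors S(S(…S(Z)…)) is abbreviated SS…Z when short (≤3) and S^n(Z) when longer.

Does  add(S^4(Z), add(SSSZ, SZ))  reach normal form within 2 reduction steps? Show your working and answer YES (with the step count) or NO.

Answer: NO — after 2 steps the term is S(S(add(SSZ, add(SSSZ, SZ)))), not yet normal

Working:
  start: add(S^4(Z), add(SSSZ, SZ))
  step 1: S(add(SSSZ, add(SSSZ, SZ)))
  step 2: S(S(add(SSZ, add(SSSZ, SZ))))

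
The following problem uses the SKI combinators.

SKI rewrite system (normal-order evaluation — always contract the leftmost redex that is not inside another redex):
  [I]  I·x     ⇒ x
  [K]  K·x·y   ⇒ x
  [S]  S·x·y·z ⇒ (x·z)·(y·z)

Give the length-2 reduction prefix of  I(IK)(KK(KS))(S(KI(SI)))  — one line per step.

Answer: after 2 steps: K(KK(KS))(S(KI(SI)))

Derivation:
  start: I(IK)(KK(KS))(S(KI(SI)))
  →1  IK(KK(KS))(S(KI(SI)))
  →2  K(KK(KS))(S(KI(SI)))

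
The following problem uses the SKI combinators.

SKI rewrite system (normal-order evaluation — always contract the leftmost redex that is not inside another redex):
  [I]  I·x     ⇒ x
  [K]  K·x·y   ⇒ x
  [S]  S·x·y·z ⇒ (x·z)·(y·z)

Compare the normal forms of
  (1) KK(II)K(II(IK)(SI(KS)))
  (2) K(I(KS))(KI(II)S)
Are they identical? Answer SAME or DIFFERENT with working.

Term A:
  start: KK(II)K(II(IK)(SI(KS)))
  →1  KK(II(IK)(SI(KS)))
  →2  K

Term B:
  start: K(I(KS))(KI(II)S)
  →1  I(KS)
  →2  KS

Answer: DIFFERENT — A ⇓ K, B ⇓ KS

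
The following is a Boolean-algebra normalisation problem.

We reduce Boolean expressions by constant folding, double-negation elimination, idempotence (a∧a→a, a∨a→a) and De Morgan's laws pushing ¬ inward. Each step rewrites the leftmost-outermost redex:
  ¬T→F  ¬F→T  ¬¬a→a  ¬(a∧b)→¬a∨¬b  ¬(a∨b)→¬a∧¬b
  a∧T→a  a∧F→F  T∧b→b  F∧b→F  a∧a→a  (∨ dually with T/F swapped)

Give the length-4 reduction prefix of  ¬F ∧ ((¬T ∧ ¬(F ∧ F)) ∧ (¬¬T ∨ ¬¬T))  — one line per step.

  start: ¬F ∧ ((¬T ∧ ¬(F ∧ F)) ∧ (¬¬T ∨ ¬¬T))
  step 1: T ∧ ((¬T ∧ ¬(F ∧ F)) ∧ (¬¬T ∨ ¬¬T))
  step 2: (¬T ∧ ¬(F ∧ F)) ∧ (¬¬T ∨ ¬¬T)
  step 3: (F ∧ ¬(F ∧ F)) ∧ (¬¬T ∨ ¬¬T)
  step 4: F ∧ (¬¬T ∨ ¬¬T)

Answer: after 4 steps: F ∧ (¬¬T ∨ ¬¬T)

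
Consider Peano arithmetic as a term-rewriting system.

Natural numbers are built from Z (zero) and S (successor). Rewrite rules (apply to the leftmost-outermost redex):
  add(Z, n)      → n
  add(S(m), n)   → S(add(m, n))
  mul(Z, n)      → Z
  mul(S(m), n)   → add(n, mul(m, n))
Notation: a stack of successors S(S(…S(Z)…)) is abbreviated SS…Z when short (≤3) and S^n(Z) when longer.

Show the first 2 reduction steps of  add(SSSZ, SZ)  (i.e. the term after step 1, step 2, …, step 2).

  start: add(SSSZ, SZ)
  step 1: S(add(SSZ, SZ))
  step 2: S(S(add(SZ, SZ)))

Answer: after 2 steps: S(S(add(SZ, SZ)))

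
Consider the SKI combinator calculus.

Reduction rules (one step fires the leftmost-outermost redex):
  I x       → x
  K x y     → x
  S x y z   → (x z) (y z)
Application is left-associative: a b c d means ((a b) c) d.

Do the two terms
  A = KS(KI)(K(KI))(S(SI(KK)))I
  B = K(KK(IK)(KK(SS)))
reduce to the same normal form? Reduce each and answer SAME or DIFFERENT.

Answer: DIFFERENT — A ⇓ I, B ⇓ K(KK)

Derivation:
Term A:
  start: KS(KI)(K(KI))(S(SI(KK)))I
  →1  S(K(KI))(S(SI(KK)))I
  →2  K(KI)I(S(SI(KK))I)
  →3  KI(S(SI(KK))I)
  →4  I

Term B:
  start: K(KK(IK)(KK(SS)))
  →1  K(K(KK(SS)))
  →2  K(KK)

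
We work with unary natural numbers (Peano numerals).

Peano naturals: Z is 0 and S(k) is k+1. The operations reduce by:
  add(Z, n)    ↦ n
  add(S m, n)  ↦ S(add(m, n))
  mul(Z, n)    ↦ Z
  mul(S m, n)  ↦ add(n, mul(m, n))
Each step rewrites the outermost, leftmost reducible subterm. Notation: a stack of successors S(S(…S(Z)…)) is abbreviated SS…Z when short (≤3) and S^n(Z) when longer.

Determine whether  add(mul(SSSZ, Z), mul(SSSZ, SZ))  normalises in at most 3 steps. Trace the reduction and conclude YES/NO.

  start: add(mul(SSSZ, Z), mul(SSSZ, SZ))
  →1  add(add(Z, mul(SSZ, Z)), mul(SSSZ, SZ))
  →2  add(mul(SSZ, Z), mul(SSSZ, SZ))
  →3  add(add(Z, mul(SZ, Z)), mul(SSSZ, SZ))

Answer: NO — after 3 steps the term is add(add(Z, mul(SZ, Z)), mul(SSSZ, SZ)), not yet normal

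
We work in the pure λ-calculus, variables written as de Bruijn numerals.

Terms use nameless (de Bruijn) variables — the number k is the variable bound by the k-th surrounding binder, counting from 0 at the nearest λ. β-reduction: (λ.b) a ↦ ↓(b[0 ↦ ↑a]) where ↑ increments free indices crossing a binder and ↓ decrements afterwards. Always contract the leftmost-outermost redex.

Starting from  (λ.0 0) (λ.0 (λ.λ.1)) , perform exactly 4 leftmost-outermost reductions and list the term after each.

  start: (λ.0 0) (λ.0 (λ.λ.1))
  →1  (λ.0 (λ.λ.1)) (λ.0 (λ.λ.1))
  →2  (λ.0 (λ.λ.1)) (λ.λ.1)
  →3  (λ.λ.1) (λ.λ.1)
  →4  λ.λ.λ.1

Answer: after 4 steps: λ.λ.λ.1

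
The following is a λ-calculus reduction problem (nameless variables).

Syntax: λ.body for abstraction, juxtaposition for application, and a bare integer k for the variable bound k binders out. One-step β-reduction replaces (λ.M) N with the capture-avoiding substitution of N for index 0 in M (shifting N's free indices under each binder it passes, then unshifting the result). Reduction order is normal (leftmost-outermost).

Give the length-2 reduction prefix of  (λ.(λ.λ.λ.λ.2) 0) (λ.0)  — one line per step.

  start: (λ.(λ.λ.λ.λ.2) 0) (λ.0)
  →1  (λ.λ.λ.λ.2) (λ.0)
  →2  λ.λ.λ.2

Answer: after 2 steps: λ.λ.λ.2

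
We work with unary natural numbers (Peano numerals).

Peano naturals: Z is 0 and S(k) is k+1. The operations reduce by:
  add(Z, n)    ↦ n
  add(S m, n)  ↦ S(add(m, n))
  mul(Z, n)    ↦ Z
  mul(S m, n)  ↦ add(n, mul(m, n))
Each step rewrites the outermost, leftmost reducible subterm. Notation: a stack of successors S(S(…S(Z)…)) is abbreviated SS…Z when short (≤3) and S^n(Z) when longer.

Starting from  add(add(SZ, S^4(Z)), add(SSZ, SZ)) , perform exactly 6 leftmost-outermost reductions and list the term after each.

  start: add(add(SZ, S^4(Z)), add(SSZ, SZ))
  step 1: add(S(add(Z, S^4(Z))), add(SSZ, SZ))
  step 2: S(add(add(Z, S^4(Z)), add(SSZ, SZ)))
  step 3: S(add(S^4(Z), add(SSZ, SZ)))
  step 4: S(S(add(SSSZ, add(SSZ, SZ))))
  step 5: S(S(S(add(SSZ, add(SSZ, SZ)))))
  step 6: S(S(S(S(add(SZ, add(SSZ, SZ))))))

Answer: after 6 steps: S(S(S(S(add(SZ, add(SSZ, SZ))))))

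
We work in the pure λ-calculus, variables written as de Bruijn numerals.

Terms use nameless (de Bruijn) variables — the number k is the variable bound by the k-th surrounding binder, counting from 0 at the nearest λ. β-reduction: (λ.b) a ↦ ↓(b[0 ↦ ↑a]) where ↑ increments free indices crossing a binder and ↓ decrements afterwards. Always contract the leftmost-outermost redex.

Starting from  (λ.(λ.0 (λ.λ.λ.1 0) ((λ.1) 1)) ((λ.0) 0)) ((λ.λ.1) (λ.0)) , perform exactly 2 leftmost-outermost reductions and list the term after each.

Answer: after 2 steps: (λ.0) ((λ.λ.1) (λ.0)) (λ.λ.λ.1 0) ((λ.(λ.0) ((λ.λ.1) (λ.0))) ((λ.λ.1) (λ.0)))

Working:
  start: (λ.(λ.0 (λ.λ.λ.1 0) ((λ.1) 1)) ((λ.0) 0)) ((λ.λ.1) (λ.0))
  step 1: (λ.0 (λ.λ.λ.1 0) ((λ.1) ((λ.λ.1) (λ.0)))) ((λ.0) ((λ.λ.1) (λ.0)))
  step 2: (λ.0) ((λ.λ.1) (λ.0)) (λ.λ.λ.1 0) ((λ.(λ.0) ((λ.λ.1) (λ.0))) ((λ.λ.1) (λ.0)))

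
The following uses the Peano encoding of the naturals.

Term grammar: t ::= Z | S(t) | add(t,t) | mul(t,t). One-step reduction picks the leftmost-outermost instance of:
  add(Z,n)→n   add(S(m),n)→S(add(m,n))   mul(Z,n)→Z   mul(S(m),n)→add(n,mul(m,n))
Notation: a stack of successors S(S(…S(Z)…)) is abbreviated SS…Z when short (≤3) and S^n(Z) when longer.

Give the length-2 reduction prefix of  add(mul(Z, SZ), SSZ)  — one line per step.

  start: add(mul(Z, SZ), SSZ)
  →1  add(Z, SSZ)
  →2  SSZ

Answer: after 2 steps: SSZ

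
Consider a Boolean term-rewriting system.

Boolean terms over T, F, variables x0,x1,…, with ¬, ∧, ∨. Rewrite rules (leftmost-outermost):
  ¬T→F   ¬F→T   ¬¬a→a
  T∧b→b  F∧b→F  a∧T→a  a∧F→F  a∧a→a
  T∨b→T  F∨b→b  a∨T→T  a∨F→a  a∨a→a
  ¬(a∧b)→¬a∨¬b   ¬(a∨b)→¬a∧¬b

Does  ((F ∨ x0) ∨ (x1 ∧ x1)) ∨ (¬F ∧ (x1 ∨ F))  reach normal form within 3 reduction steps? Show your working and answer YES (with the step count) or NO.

  start: ((F ∨ x0) ∨ (x1 ∧ x1)) ∨ (¬F ∧ (x1 ∨ F))
  step 1: (x0 ∨ (x1 ∧ x1)) ∨ (¬F ∧ (x1 ∨ F))
  step 2: (x0 ∨ x1) ∨ (¬F ∧ (x1 ∨ F))
  step 3: (x0 ∨ x1) ∨ (T ∧ (x1 ∨ F))

Answer: NO — after 3 steps the term is (x0 ∨ x1) ∨ (T ∧ (x1 ∨ F)), not yet normal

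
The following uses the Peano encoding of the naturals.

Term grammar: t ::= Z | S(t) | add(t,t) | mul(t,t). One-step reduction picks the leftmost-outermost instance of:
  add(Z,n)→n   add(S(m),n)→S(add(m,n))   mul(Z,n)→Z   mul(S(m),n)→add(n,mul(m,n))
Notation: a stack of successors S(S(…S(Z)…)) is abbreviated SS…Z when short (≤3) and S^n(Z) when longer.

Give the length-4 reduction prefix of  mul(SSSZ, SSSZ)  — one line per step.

  start: mul(SSSZ, SSSZ)
  [1] add(SSSZ, mul(SSZ, SSSZ))
  [2] S(add(SSZ, mul(SSZ, SSSZ)))
  [3] S(S(add(SZ, mul(SSZ, SSSZ))))
  [4] S(S(S(add(Z, mul(SSZ, SSSZ)))))

Answer: after 4 steps: S(S(S(add(Z, mul(SSZ, SSSZ)))))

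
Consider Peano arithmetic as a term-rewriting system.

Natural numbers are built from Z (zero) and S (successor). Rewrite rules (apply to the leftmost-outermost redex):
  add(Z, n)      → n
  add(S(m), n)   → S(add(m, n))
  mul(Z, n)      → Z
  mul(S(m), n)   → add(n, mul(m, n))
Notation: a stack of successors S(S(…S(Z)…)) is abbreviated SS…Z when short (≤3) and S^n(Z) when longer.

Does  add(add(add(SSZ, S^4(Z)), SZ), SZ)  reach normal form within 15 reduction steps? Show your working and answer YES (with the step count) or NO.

  start: add(add(add(SSZ, S^4(Z)), SZ), SZ)
  step 1: add(add(S(add(SZ, S^4(Z))), SZ), SZ)
  step 2: add(S(add(add(SZ, S^4(Z)), SZ)), SZ)
  step 3: S(add(add(add(SZ, S^4(Z)), SZ), SZ))
  step 4: S(add(add(S(add(Z, S^4(Z))), SZ), SZ))
  step 5: S(add(S(add(add(Z, S^4(Z)), SZ)), SZ))
  step 6: S(S(add(add(add(Z, S^4(Z)), SZ), SZ)))
  step 7: S(S(add(add(S^4(Z), SZ), SZ)))
  step 8: S(S(add(S(add(SSSZ, SZ)), SZ)))
  step 9: S(S(S(add(add(SSSZ, SZ), SZ))))
  step 10: S(S(S(add(S(add(SSZ, SZ)), SZ))))
  step 11: S(S(S(S(add(add(SSZ, SZ), SZ)))))
  step 12: S(S(S(S(add(S(add(SZ, SZ)), SZ)))))
  step 13: S(S(S(S(S(add(add(SZ, SZ), SZ))))))
  step 14: S(S(S(S(S(add(S(add(Z, SZ)), SZ))))))
  step 15: S(S(S(S(S(S(add(add(Z, SZ), SZ)))))))

Answer: NO — after 15 steps the term is S(S(S(S(S(S(add(add(Z, SZ), SZ))))))), not yet normal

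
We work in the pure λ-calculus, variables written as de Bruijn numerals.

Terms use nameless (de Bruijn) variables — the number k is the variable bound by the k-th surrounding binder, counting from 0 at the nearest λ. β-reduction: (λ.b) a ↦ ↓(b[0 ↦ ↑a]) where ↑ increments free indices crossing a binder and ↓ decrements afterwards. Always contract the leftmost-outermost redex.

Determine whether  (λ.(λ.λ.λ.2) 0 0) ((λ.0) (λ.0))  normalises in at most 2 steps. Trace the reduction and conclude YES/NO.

Answer: NO — after 2 steps the term is (λ.λ.(λ.0) (λ.0)) ((λ.0) (λ.0)), not yet normal

Reduction:
  start: (λ.(λ.λ.λ.2) 0 0) ((λ.0) (λ.0))
  step 1: (λ.λ.λ.2) ((λ.0) (λ.0)) ((λ.0) (λ.0))
  step 2: (λ.λ.(λ.0) (λ.0)) ((λ.0) (λ.0))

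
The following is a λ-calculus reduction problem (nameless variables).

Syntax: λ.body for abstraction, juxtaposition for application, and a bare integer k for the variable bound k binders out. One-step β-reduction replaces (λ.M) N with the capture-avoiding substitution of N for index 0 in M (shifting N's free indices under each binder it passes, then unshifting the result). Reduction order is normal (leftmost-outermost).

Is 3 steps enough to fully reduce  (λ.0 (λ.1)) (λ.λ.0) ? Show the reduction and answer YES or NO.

  start: (λ.0 (λ.1)) (λ.λ.0)
  step 1: (λ.λ.0) (λ.λ.λ.0)
  step 2: λ.0

Answer: YES — reaches normal form λ.0 in 2 ≤ 3 steps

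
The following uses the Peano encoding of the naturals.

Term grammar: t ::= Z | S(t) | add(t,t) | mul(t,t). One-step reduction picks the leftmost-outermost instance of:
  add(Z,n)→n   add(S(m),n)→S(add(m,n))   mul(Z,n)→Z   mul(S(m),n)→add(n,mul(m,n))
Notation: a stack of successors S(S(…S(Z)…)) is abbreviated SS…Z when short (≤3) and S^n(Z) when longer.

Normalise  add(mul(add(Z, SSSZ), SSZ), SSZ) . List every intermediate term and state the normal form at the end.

Answer: normal form = S^8(Z)  (in 21 steps)

Derivation:
  start: add(mul(add(Z, SSSZ), SSZ), SSZ)
  step 1: add(mul(SSSZ, SSZ), SSZ)
  step 2: add(add(SSZ, mul(SSZ, SSZ)), SSZ)
  step 3: add(S(add(SZ, mul(SSZ, SSZ))), SSZ)
  step 4: S(add(add(SZ, mul(SSZ, SSZ)), SSZ))
  step 5: S(add(S(add(Z, mul(SSZ, SSZ))), SSZ))
  step 6: S(S(add(add(Z, mul(SSZ, SSZ)), SSZ)))
  step 7: S(S(add(mul(SSZ, SSZ), SSZ)))
  step 8: S(S(add(add(SSZ, mul(SZ, SSZ)), SSZ)))
  step 9: S(S(add(S(add(SZ, mul(SZ, SSZ))), SSZ)))
  step 10: S(S(S(add(add(SZ, mul(SZ, SSZ)), SSZ))))
  step 11: S(S(S(add(S(add(Z, mul(SZ, SSZ))), SSZ))))
  step 12: S(S(S(S(add(add(Z, mul(SZ, SSZ)), SSZ)))))
  step 13: S(S(S(S(add(mul(SZ, SSZ), SSZ)))))
  step 14: S(S(S(S(add(add(SSZ, mul(Z, SSZ)), SSZ)))))
  step 15: S(S(S(S(add(S(add(SZ, mul(Z, SSZ))), SSZ)))))
  step 16: S(S(S(S(S(add(add(SZ, mul(Z, SSZ)), SSZ))))))
  step 17: S(S(S(S(S(add(S(add(Z, mul(Z, SSZ))), SSZ))))))
  step 18: S(S(S(S(S(S(add(add(Z, mul(Z, SSZ)), SSZ)))))))
  step 19: S(S(S(S(S(S(add(mul(Z, SSZ), SSZ)))))))
  step 20: S(S(S(S(S(S(add(Z, SSZ)))))))
  step 21: S^8(Z)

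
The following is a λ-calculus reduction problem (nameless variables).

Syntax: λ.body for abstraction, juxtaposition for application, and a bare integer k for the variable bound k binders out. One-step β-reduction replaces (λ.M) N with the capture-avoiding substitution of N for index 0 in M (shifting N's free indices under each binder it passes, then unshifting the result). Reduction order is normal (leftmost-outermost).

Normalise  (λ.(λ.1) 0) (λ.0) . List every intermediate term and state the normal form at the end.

  start: (λ.(λ.1) 0) (λ.0)
  step 1: (λ.λ.0) (λ.0)
  step 2: λ.0

Answer: normal form = λ.0  (in 2 steps)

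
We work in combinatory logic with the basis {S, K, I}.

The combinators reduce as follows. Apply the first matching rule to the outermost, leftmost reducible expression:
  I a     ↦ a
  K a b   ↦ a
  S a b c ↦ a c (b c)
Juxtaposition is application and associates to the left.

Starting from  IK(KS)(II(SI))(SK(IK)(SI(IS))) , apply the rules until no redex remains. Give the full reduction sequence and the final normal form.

Answer: normal form = S  (in 3 steps)

Derivation:
  start: IK(KS)(II(SI))(SK(IK)(SI(IS)))
  →1  K(KS)(II(SI))(SK(IK)(SI(IS)))
  →2  KS(SK(IK)(SI(IS)))
  →3  S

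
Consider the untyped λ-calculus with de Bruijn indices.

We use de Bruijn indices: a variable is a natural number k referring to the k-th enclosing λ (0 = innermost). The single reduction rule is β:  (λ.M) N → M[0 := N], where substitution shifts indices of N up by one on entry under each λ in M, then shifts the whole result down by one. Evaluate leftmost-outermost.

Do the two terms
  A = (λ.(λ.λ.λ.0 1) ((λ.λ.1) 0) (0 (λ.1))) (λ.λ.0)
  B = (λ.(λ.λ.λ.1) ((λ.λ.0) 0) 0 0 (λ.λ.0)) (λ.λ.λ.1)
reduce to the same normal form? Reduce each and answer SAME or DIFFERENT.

Answer: DIFFERENT — A ⇓ λ.0 (λ.0), B ⇓ λ.λ.1

Reduction:
Term A:
  start: (λ.(λ.λ.λ.0 1) ((λ.λ.1) 0) (0 (λ.1))) (λ.λ.0)
  [1] (λ.λ.λ.0 1) ((λ.λ.1) (λ.λ.0)) ((λ.λ.0) (λ.λ.λ.0))
  [2] (λ.λ.0 1) ((λ.λ.0) (λ.λ.λ.0))
  [3] λ.0 ((λ.λ.0) (λ.λ.λ.0))
  [4] λ.0 (λ.0)

Term B:
  start: (λ.(λ.λ.λ.1) ((λ.λ.0) 0) 0 0 (λ.λ.0)) (λ.λ.λ.1)
  [1] (λ.λ.λ.1) ((λ.λ.0) (λ.λ.λ.1)) (λ.λ.λ.1) (λ.λ.λ.1) (λ.λ.0)
  [2] (λ.λ.1) (λ.λ.λ.1) (λ.λ.λ.1) (λ.λ.0)
  [3] (λ.λ.λ.λ.1) (λ.λ.λ.1) (λ.λ.0)
  [4] (λ.λ.λ.1) (λ.λ.0)
  [5] λ.λ.1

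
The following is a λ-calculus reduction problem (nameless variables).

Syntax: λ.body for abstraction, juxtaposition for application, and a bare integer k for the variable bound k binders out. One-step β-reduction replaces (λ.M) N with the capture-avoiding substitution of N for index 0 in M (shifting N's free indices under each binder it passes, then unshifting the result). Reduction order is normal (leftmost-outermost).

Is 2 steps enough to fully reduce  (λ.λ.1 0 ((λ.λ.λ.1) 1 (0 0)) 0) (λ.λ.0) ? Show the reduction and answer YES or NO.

Answer: NO — after 2 steps the term is λ.(λ.0) ((λ.λ.λ.1) (λ.λ.0) (0 0)) 0, not yet normal

Reduction:
  start: (λ.λ.1 0 ((λ.λ.λ.1) 1 (0 0)) 0) (λ.λ.0)
  [1] λ.(λ.λ.0) 0 ((λ.λ.λ.1) (λ.λ.0) (0 0)) 0
  [2] λ.(λ.0) ((λ.λ.λ.1) (λ.λ.0) (0 0)) 0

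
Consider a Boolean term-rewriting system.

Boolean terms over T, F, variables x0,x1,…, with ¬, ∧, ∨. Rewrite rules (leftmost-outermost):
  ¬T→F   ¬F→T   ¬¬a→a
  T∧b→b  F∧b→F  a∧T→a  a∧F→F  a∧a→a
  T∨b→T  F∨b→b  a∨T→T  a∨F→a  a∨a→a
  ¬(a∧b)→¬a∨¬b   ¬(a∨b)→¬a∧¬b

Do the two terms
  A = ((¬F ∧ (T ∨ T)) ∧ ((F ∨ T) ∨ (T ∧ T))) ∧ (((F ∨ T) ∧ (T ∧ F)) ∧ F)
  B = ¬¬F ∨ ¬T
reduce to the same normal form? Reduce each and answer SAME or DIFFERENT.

Term A:
  start: ((¬F ∧ (T ∨ T)) ∧ ((F ∨ T) ∨ (T ∧ T))) ∧ (((F ∨ T) ∧ (T ∧ F)) ∧ F)
  step 1: ((T ∧ (T ∨ T)) ∧ ((F ∨ T) ∨ (T ∧ T))) ∧ (((F ∨ T) ∧ (T ∧ F)) ∧ F)
  step 2: ((T ∨ T) ∧ ((F ∨ T) ∨ (T ∧ T))) ∧ (((F ∨ T) ∧ (T ∧ F)) ∧ F)
  step 3: (T ∧ ((F ∨ T) ∨ (T ∧ T))) ∧ (((F ∨ T) ∧ (T ∧ F)) ∧ F)
  step 4: ((F ∨ T) ∨ (T ∧ T)) ∧ (((F ∨ T) ∧ (T ∧ F)) ∧ F)
  step 5: (T ∨ (T ∧ T)) ∧ (((F ∨ T) ∧ (T ∧ F)) ∧ F)
  step 6: T ∧ (((F ∨ T) ∧ (T ∧ F)) ∧ F)
  step 7: ((F ∨ T) ∧ (T ∧ F)) ∧ F
  step 8: F

Term B:
  start: ¬¬F ∨ ¬T
  step 1: F ∨ ¬T
  step 2: ¬T
  step 3: F

Answer: SAME — A ⇓ F, B ⇓ F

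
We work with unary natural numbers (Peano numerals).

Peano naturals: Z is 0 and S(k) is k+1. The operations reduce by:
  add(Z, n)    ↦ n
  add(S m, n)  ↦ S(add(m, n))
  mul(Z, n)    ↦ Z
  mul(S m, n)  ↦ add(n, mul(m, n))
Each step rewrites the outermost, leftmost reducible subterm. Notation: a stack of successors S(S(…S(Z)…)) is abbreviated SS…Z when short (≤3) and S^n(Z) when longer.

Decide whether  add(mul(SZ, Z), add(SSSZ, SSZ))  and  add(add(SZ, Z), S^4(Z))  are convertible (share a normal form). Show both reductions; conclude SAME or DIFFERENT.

Answer: SAME — A ⇓ S^5(Z), B ⇓ S^5(Z)

Working:
Term A:
  start: add(mul(SZ, Z), add(SSSZ, SSZ))
  →1  add(add(Z, mul(Z, Z)), add(SSSZ, SSZ))
  →2  add(mul(Z, Z), add(SSSZ, SSZ))
  →3  add(Z, add(SSSZ, SSZ))
  →4  add(SSSZ, SSZ)
  →5  S(add(SSZ, SSZ))
  →6  S(S(add(SZ, SSZ)))
  →7  S(S(S(add(Z, SSZ))))
  →8  S^5(Z)

Term B:
  start: add(add(SZ, Z), S^4(Z))
  →1  add(S(add(Z, Z)), S^4(Z))
  →2  S(add(add(Z, Z), S^4(Z)))
  →3  S(add(Z, S^4(Z)))
  →4  S^5(Z)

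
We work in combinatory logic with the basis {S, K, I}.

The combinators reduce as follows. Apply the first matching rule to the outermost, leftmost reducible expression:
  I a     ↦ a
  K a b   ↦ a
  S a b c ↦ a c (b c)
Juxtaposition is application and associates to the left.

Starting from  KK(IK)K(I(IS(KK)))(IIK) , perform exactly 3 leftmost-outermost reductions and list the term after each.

Answer: after 3 steps: K(IK)

Reduction:
  start: KK(IK)K(I(IS(KK)))(IIK)
  →1  KK(I(IS(KK)))(IIK)
  →2  K(IIK)
  →3  K(IK)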